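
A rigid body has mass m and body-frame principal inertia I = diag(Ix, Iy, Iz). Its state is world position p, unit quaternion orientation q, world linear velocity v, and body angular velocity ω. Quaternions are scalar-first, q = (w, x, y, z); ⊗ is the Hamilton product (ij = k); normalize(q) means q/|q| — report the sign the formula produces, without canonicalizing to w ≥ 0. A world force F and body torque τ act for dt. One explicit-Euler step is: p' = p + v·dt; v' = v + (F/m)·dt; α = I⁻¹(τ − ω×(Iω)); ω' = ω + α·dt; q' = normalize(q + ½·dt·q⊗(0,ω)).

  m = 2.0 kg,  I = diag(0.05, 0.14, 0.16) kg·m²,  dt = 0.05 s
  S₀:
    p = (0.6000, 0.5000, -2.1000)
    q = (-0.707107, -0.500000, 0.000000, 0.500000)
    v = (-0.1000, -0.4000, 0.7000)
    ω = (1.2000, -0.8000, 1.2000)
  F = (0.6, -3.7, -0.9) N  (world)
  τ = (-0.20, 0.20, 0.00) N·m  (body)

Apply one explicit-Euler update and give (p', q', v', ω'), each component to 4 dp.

p' = (0.5950, 0.4800, -2.0650)
q' = (-0.7063, -0.5107, 0.0441, 0.4882)
v' = (-0.0850, -0.4925, 0.6775)
ω' = (1.0192, -0.6720, 1.2270)

p + v·dt = (0.5950, 0.4800, -2.0650)
v' = v + a·dt = (-0.0850, -0.4925, 0.6775)
α = I⁻¹(τ − ω×Iω) = (-3.6160, 2.5600, 0.5400)
ω + α·dt = (1.0192, -0.6720, 1.2270)
q⊗(0,ω) = (0.0000000, -0.4485284, 1.7656856, -0.4485284)
updated quaternion q' = (-0.7063, -0.5107, 0.0441, 0.4882)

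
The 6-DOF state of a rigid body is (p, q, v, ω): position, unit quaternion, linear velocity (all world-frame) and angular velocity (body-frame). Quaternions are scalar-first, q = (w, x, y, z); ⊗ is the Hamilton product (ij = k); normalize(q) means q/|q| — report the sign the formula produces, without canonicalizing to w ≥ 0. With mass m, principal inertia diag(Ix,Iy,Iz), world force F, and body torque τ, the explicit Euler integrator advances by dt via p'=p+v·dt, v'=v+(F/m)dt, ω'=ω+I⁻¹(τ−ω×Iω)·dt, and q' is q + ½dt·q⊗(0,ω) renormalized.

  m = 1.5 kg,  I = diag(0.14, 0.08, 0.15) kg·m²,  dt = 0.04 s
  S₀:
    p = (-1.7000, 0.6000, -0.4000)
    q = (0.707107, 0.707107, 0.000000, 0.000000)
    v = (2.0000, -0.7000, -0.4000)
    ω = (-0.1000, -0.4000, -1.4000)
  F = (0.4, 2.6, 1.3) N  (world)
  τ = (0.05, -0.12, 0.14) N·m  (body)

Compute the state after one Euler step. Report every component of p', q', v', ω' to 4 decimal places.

precession coupling ω×(Iω) = (0.0392, -0.0014, -0.0024)
(τ − ω×Iω)/I = (0.0771, -1.4825, 0.9493)
ω' = ω + α·dt = (-0.0969, -0.4593, -1.3620)
Hamilton product q⊗(0,ω) = (0.0707107, -0.0707107, 0.7071070, -1.2727926)
q + ½dt·q⊗(0,ω), renormalized = (0.7082, 0.7054, 0.0141, -0.0254)
new position p' = (-1.6200, 0.5720, -0.4160)
new velocity v' = (2.0107, -0.6307, -0.3653)

p' = (-1.6200, 0.5720, -0.4160)
q' = (0.7082, 0.7054, 0.0141, -0.0254)
v' = (2.0107, -0.6307, -0.3653)
ω' = (-0.0969, -0.4593, -1.3620)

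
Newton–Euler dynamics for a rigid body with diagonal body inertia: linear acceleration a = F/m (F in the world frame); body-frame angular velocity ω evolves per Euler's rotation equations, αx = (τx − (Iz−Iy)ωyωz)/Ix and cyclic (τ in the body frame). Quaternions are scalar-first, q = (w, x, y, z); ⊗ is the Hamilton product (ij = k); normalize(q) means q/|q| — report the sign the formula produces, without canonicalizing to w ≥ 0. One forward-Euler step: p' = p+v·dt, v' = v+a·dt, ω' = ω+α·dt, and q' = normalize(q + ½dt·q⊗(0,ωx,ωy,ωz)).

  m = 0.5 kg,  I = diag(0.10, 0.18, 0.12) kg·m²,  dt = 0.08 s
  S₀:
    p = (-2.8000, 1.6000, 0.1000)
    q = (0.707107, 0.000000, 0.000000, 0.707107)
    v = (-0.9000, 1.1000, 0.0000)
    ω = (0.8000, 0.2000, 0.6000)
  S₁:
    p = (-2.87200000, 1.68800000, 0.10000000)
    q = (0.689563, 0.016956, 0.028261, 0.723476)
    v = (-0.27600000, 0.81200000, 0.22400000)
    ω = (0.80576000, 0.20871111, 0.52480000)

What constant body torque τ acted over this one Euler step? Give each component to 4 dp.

rate change Δω = (0.00576000, 0.00871111, -0.07520000)
gyro term ω₀×Iω₀ = (-0.0072, -0.0096, 0.0128)
τ = I·(Δω/dt) + ω₀×(Iω₀) = (0.0000, 0.0100, -0.1000)

τ = (0.0000, 0.0100, -0.1000)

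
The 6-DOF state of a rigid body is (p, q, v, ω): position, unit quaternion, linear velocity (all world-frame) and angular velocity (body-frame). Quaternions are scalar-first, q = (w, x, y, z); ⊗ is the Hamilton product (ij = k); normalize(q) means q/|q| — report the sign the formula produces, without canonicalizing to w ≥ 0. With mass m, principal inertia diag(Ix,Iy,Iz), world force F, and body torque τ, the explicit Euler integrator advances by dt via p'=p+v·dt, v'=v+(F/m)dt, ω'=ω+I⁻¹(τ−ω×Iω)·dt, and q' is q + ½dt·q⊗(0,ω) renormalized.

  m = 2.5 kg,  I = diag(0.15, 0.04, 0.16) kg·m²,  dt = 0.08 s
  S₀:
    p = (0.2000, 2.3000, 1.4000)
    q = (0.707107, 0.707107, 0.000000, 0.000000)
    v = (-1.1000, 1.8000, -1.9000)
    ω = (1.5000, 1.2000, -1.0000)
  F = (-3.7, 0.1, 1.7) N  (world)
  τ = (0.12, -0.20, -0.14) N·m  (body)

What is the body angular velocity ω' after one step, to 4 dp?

ω' = (1.6408, 0.7700, -0.9710)

precession coupling ω×(Iω) = (-0.1440, 0.0150, -0.1980)
(τ − ω×Iω)/I = (1.7600, -5.3750, 0.3625)
ω' = ω + α·dt = (1.6408, 0.7700, -0.9710)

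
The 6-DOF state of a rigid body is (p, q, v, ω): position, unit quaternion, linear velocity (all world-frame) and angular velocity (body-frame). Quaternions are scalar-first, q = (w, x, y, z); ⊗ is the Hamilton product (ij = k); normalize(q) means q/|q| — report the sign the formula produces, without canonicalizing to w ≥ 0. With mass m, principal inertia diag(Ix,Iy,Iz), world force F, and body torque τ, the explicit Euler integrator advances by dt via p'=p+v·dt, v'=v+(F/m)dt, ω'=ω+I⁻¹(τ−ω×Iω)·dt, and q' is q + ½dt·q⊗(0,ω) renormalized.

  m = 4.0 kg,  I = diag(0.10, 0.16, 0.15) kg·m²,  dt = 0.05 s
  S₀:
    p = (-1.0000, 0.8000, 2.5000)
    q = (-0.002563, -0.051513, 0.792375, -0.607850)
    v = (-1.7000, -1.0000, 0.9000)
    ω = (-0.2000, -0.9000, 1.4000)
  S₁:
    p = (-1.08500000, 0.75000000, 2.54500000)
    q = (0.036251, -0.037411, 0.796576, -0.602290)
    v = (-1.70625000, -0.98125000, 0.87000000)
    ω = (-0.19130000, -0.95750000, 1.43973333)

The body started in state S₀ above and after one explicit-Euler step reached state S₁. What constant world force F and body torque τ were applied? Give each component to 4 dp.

ω₁ − ω₀ = (0.00870000, -0.05750000, 0.03973333)
applied torque τ = (0.0300, -0.1700, 0.1300)
v₁ − v₀ = (-0.00625000, 0.01875000, -0.03000000)
m·(v₁−v₀)/dt = (-0.5000, 1.5000, -2.4000)

F = (-0.5000, 1.5000, -2.4000)
τ = (0.0300, -0.1700, 0.1300)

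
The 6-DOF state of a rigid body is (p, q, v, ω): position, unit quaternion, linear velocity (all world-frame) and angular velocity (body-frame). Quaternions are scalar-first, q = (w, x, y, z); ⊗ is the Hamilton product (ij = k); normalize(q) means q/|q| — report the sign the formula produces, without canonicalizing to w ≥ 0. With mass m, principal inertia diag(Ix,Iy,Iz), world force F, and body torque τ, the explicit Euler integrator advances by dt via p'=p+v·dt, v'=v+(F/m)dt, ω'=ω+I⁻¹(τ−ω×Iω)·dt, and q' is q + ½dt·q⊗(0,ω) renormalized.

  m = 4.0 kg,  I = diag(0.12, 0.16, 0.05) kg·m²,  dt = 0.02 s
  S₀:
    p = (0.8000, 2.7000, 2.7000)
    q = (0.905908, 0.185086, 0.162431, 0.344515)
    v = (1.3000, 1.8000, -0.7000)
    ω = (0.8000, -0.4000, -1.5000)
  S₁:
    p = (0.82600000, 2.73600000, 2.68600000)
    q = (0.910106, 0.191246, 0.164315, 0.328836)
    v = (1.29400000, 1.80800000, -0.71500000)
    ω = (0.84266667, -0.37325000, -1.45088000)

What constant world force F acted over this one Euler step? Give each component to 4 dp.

Δv = v₁−v₀ = (-0.00600000, 0.00800000, -0.01500000)
F = m·Δv/dt = (-1.2000, 1.6000, -3.0000)

F = (-1.2000, 1.6000, -3.0000)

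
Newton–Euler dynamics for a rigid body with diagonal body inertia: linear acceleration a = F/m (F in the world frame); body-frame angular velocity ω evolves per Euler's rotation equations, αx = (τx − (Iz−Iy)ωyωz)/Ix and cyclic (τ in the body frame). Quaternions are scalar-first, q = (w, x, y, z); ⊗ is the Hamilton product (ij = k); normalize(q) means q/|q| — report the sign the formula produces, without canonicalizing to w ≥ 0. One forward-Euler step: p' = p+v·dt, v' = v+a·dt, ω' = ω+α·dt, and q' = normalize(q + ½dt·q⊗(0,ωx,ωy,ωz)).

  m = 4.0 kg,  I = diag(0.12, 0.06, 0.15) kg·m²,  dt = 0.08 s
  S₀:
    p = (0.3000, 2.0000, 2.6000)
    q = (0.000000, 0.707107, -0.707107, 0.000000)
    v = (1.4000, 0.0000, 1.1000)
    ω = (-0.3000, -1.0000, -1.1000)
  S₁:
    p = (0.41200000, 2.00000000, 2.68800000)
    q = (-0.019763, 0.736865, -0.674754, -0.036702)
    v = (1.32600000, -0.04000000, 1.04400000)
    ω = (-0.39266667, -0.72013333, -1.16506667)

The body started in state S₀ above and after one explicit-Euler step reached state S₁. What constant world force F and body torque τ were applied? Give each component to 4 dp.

F = (-3.7000, -2.0000, -2.8000)
τ = (-0.0400, 0.2000, -0.1400)

ω₁ − ω₀ = (-0.09266667, 0.27986667, -0.06506667)
precession coupling = (0.0990, -0.0099, -0.0180)
τ = I·(Δω/dt) + ω₀×(Iω₀) = (-0.0400, 0.2000, -0.1400)
velocity change Δv = (-0.07400000, -0.04000000, -0.05600000)
F = m·Δv/dt = (-3.7000, -2.0000, -2.8000)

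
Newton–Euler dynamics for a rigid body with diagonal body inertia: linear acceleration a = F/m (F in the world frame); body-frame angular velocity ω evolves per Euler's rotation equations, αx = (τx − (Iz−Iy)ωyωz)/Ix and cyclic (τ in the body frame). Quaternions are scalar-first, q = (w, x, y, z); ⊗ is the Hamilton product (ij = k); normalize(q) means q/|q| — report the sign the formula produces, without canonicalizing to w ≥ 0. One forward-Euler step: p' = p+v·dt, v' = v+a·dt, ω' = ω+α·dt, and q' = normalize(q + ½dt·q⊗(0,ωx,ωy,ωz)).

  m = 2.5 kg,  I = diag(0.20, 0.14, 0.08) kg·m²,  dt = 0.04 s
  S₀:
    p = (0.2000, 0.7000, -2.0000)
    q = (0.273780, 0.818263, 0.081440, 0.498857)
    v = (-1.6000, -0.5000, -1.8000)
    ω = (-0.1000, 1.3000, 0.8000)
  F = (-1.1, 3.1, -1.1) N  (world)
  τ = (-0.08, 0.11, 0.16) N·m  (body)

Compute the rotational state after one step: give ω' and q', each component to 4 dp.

(τ − ω×Iω)/I = (-0.0880, 0.8543, 1.9025)
ω + α·dt = (-0.1035, 1.3342, 0.8761)
2q̇ = q⊗(0,ω) = (-0.4231313, -0.6107401, -0.3485821, 1.2909099)
updated quaternion q' = (0.2652, 0.8057, 0.0744, 0.5244)

ω' = (-0.1035, 1.3342, 0.8761)
q' = (0.2652, 0.8057, 0.0744, 0.5244)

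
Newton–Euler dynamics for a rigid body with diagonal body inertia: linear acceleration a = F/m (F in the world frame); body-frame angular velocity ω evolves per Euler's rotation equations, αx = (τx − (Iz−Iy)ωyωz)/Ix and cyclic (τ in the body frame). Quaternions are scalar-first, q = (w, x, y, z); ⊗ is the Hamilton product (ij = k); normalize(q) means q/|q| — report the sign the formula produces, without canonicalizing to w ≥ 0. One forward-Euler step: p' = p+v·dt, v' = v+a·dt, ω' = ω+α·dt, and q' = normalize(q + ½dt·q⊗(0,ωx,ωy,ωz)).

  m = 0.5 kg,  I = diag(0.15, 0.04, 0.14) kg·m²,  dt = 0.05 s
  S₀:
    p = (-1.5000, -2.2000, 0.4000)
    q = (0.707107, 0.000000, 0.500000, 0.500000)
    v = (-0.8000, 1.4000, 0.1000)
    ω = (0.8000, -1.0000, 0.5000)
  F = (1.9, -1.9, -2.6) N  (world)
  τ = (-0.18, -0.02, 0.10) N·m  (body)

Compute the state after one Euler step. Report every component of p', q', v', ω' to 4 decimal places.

p' = (-1.5400, -2.1300, 0.4050)
q' = (0.7129, 0.0329, 0.4920, 0.4985)
v' = (-0.6100, 1.2100, -0.1600)
ω' = (0.7567, -1.0300, 0.5043)

new position p' = (-1.5400, -2.1300, 0.4050)
new velocity v' = (-0.6100, 1.2100, -0.1600)
angular accel α = (-0.8667, -0.6000, 0.0857)
ω + α·dt = (0.7567, -1.0300, 0.5043)
Hamilton product q⊗(0,ω) = (0.2500000, 1.3156856, -0.3071070, -0.0464465)
q + ½dt·q⊗(0,ω), renormalized = (0.7129, 0.0329, 0.4920, 0.4985)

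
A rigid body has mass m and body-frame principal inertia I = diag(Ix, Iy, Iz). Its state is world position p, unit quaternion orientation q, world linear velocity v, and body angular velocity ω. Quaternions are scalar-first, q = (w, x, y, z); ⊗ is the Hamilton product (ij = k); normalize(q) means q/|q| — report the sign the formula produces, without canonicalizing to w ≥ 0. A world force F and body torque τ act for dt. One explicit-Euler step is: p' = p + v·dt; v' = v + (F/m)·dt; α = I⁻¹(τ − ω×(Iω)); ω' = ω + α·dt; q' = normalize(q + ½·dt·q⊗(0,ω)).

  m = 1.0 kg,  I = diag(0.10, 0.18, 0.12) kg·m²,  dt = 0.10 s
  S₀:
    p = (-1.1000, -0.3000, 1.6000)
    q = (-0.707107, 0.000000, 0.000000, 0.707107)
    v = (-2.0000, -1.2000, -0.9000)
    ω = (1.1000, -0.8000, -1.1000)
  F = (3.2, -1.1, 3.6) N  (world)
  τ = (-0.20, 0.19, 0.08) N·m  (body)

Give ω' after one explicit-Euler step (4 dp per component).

ω' = (0.9528, -0.7079, -0.9747)

angular accel α = (-1.4720, 0.9211, 1.2533)
ω' = ω + α·dt = (0.9528, -0.7079, -0.9747)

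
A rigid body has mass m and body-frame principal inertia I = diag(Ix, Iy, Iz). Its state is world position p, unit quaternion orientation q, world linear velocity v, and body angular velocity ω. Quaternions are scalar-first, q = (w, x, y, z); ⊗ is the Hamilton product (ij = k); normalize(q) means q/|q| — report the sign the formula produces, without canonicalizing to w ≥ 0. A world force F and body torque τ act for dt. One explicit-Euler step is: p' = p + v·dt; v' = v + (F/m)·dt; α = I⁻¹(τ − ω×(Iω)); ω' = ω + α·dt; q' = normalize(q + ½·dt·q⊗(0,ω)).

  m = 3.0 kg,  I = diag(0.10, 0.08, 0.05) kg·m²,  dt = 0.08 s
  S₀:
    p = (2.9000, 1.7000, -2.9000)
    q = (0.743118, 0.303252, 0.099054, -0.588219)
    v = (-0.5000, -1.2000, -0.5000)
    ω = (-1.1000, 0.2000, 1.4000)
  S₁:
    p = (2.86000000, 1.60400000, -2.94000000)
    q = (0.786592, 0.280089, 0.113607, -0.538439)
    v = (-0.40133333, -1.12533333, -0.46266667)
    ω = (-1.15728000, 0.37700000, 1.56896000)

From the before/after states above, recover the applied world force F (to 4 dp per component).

v₁ − v₀ = (0.09866667, 0.07466667, 0.03733333)
applied force F = (3.7000, 2.8000, 1.4000)

F = (3.7000, 2.8000, 1.4000)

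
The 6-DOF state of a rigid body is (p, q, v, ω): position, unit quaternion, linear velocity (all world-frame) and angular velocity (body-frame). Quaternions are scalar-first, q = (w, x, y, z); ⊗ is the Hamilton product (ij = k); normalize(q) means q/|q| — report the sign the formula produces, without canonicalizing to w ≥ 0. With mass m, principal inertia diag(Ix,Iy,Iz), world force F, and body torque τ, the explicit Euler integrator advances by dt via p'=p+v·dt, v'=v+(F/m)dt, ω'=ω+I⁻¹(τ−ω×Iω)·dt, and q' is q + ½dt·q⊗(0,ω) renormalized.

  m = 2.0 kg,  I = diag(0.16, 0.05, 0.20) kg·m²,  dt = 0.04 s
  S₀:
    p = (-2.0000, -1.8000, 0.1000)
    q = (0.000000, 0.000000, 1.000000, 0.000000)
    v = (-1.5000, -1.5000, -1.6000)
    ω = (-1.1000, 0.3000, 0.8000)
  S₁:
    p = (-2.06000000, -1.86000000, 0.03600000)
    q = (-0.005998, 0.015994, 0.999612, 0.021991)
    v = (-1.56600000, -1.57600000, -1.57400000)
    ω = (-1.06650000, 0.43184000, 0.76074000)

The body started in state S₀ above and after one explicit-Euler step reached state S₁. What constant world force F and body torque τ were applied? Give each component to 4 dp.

Δω = ω₁−ω₀ = (0.03350000, 0.13184000, -0.03926000)
I·α + gyro = (0.1700, 0.2000, -0.1600)
velocity change Δv = (-0.06600000, -0.07600000, 0.02600000)
m·(v₁−v₀)/dt = (-3.3000, -3.8000, 1.3000)

F = (-3.3000, -3.8000, 1.3000)
τ = (0.1700, 0.2000, -0.1600)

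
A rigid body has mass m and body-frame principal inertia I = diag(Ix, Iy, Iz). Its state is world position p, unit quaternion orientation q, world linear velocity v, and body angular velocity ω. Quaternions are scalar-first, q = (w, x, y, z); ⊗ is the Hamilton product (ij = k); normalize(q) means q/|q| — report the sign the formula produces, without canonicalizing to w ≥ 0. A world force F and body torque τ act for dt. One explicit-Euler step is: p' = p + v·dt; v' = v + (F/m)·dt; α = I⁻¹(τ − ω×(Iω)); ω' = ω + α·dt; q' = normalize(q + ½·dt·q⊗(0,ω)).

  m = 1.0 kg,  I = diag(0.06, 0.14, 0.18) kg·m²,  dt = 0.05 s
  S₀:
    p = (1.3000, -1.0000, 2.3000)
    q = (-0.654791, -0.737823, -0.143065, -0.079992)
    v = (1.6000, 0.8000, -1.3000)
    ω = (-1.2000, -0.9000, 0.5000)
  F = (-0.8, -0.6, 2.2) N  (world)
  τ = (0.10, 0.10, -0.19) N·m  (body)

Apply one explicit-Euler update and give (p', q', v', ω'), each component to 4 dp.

a = F/m = (-0.8000, -0.6000, 2.2000)
p' = p + v·dt = (1.3800, -0.9600, 2.2350)
v' = v + a·dt = (1.5600, 0.7700, -1.1900)
ω×(Iω) gyroscopic = (-0.0180, 0.0720, 0.0864)
angular accel α = (1.9667, 0.2000, -1.5356)
ω + α·dt = (-1.1017, -0.8900, 0.4232)
Hamilton product q⊗(0,ω) = (-0.9741501, 0.6422239, 1.0542138, 0.1649672)
updated quaternion q' = (-0.6786, -0.7212, -0.1166, -0.0758)

p' = (1.3800, -0.9600, 2.2350)
q' = (-0.6786, -0.7212, -0.1166, -0.0758)
v' = (1.5600, 0.7700, -1.1900)
ω' = (-1.1017, -0.8900, 0.4232)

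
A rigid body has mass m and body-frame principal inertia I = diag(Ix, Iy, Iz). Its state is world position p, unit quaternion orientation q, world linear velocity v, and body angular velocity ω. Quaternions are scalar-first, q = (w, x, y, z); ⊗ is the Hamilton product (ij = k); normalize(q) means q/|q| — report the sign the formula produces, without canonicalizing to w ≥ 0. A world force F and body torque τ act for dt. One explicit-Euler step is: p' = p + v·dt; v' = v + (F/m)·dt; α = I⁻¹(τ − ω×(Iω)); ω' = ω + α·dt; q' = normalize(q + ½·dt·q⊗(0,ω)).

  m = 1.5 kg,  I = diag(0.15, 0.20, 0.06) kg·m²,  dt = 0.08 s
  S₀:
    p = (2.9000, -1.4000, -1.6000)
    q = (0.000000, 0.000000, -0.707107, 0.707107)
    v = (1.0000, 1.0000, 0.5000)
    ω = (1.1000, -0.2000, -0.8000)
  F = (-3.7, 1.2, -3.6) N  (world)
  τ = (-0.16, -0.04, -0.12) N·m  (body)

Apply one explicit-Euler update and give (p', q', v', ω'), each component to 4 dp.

p' = (2.9800, -1.3200, -1.5600)
q' = (0.0169, 0.0282, -0.6750, 0.7371)
v' = (0.8027, 1.0640, 0.3080)
ω' = (1.0266, -0.1843, -0.9453)

a = (-2.4667, 0.8000, -2.4000)
p' = p + v·dt = (2.9800, -1.3200, -1.5600)
v + (F/m)dt = (0.8027, 1.0640, 0.3080)
gyro term ω×Iω = (-0.0224, -0.0792, -0.0110)
α = I⁻¹(τ − ω×Iω) = (-0.9173, 0.1960, -1.8167)
ω + α·dt = (1.0266, -0.1843, -0.9453)
q⊗(0,ω) = (0.4242642, 0.7071070, 0.7778177, 0.7778177)
q + ½dt·q⊗(0,ω), renormalized = (0.0169, 0.0282, -0.6750, 0.7371)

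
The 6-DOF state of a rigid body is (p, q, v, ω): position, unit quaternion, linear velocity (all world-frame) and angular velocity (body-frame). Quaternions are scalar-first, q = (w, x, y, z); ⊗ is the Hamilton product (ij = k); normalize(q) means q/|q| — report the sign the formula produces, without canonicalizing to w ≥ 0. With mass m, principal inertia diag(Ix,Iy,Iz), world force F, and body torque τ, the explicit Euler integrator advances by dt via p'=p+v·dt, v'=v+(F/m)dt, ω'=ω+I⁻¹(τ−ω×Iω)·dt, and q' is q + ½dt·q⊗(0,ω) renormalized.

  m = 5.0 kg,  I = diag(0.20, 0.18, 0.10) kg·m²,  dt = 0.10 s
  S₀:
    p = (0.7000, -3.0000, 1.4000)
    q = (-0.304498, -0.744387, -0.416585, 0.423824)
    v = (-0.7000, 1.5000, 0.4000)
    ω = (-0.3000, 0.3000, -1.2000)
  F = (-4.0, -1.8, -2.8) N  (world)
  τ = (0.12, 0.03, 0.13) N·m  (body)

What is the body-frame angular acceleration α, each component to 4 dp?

α = (0.4560, -0.0333, 1.2820)

precession coupling ω×(Iω) = (0.0288, 0.0360, 0.0018)
(τ − ω×Iω)/I = (0.4560, -0.0333, 1.2820)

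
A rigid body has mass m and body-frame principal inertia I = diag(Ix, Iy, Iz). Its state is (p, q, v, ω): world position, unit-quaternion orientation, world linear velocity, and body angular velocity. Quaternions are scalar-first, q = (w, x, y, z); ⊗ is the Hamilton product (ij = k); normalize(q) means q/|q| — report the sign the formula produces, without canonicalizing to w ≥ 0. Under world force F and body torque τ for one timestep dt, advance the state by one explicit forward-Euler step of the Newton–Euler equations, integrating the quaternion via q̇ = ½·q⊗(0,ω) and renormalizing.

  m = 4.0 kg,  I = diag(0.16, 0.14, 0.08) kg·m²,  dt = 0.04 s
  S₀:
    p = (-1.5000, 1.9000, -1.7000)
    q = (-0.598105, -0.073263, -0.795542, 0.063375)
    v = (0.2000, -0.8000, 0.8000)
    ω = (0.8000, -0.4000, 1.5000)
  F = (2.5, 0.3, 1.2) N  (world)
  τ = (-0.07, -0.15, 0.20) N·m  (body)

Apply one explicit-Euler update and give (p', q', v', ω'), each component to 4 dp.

α = I⁻¹(τ − ω×Iω) = (-0.6625, -1.7571, 2.4200)
ω + α·dt = (0.7735, -0.4703, 1.5968)
Hamilton product q⊗(0,ω) = (-0.3546689, -1.6464470, 0.3998365, -0.2314187)
q' = normalize(q + ½dt·q⊗(0,ω)) = (-0.6048, -0.1061, -0.7871, 0.0587)
new position p' = (-1.4920, 1.8680, -1.6680)
new velocity v' = (0.2250, -0.7970, 0.8120)

p' = (-1.4920, 1.8680, -1.6680)
q' = (-0.6048, -0.1061, -0.7871, 0.0587)
v' = (0.2250, -0.7970, 0.8120)
ω' = (0.7735, -0.4703, 1.5968)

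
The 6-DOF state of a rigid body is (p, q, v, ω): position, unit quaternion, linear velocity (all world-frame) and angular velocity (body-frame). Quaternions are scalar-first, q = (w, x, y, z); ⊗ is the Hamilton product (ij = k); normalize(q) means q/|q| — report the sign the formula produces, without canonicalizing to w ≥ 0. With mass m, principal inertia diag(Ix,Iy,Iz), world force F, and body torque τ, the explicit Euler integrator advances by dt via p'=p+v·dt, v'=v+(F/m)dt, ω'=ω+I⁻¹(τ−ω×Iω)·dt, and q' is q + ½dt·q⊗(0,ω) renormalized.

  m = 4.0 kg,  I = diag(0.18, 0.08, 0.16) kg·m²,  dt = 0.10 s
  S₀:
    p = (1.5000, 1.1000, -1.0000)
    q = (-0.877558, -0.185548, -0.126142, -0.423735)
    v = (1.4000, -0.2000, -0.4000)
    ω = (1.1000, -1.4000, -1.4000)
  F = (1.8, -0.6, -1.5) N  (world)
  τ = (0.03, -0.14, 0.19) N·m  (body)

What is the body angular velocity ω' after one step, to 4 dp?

ω' = (1.0296, -1.5365, -1.3775)

gyro term ω×Iω = (0.1568, -0.0308, 0.1540)
angular accel α = (-0.7044, -1.3650, 0.2250)
new body rate ω' = (1.0296, -1.5365, -1.3775)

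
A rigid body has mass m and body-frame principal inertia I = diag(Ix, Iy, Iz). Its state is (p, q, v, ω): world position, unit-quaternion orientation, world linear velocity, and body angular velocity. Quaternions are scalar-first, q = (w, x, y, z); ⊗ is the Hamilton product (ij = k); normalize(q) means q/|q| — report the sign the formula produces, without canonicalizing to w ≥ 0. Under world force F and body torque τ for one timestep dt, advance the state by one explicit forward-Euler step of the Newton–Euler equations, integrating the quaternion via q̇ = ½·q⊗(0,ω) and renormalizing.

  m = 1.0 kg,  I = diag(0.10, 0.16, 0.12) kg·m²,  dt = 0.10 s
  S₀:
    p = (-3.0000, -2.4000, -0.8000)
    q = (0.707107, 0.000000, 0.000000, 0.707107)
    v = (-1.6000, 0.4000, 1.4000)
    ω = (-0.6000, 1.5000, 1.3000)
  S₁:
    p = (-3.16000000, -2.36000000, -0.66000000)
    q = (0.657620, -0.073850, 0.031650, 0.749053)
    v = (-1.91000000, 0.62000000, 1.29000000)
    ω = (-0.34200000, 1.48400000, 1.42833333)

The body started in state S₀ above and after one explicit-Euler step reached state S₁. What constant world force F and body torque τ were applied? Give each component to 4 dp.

ω₁ − ω₀ = (0.25800000, -0.01600000, 0.12833333)
gyro term ω₀×Iω₀ = (-0.0780, 0.0156, -0.0540)
applied torque τ = (0.1800, -0.0100, 0.1000)
v₁ − v₀ = (-0.31000000, 0.22000000, -0.11000000)
m·(v₁−v₀)/dt = (-3.1000, 2.2000, -1.1000)

F = (-3.1000, 2.2000, -1.1000)
τ = (0.1800, -0.0100, 0.1000)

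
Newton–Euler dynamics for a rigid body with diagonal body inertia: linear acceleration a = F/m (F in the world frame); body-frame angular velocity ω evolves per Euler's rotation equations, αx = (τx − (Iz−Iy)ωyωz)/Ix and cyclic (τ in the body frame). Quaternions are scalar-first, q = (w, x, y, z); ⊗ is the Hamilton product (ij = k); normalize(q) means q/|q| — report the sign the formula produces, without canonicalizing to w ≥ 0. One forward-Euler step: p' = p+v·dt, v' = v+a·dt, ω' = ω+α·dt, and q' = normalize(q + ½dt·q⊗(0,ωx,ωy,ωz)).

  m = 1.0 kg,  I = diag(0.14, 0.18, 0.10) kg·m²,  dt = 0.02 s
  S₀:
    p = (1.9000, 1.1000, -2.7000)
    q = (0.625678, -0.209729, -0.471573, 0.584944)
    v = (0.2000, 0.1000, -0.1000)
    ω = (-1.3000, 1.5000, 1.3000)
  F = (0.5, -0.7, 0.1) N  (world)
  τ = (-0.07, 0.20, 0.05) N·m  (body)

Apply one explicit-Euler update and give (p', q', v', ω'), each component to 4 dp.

p' = (1.9040, 1.1020, -2.7020)
q' = (0.6222, -0.2327, -0.4669, 0.5836)
v' = (0.2100, 0.0860, -0.0980)
ω' = (-1.2877, 1.5297, 1.3256)

new position p' = (1.9040, 1.1020, -2.7020)
new velocity v' = (0.2100, 0.0860, -0.0980)
gyro term ω×Iω = (-0.1560, -0.0676, -0.0780)
α = I⁻¹(τ − ω×Iω) = (0.6143, 1.4867, 1.2800)
ω + α·dt = (-1.2877, 1.5297, 1.3256)
q⊗(0,ω) = (-0.3257154, -2.3038423, 0.4507375, -0.1142570)
updated quaternion q' = (0.6222, -0.2327, -0.4669, 0.5836)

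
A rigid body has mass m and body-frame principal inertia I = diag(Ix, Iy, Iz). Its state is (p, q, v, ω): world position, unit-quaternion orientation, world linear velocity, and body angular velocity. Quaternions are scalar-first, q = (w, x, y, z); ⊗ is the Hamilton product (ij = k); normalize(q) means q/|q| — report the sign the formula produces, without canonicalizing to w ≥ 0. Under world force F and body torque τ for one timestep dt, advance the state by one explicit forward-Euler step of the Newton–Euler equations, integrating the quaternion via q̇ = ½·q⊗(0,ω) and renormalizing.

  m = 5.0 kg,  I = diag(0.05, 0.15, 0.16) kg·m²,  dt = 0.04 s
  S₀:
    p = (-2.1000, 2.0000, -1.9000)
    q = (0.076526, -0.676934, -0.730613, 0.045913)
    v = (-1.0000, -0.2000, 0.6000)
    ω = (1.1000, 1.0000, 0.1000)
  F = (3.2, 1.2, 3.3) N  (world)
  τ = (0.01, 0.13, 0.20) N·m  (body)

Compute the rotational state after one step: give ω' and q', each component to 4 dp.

precession coupling ω×(Iω) = (0.0010, -0.0121, 0.1100)
angular accel α = (0.1800, 0.9473, 0.5625)
ω + α·dt = (1.1072, 1.0379, 0.1225)
Hamilton product q⊗(0,ω) = (1.4706491, -0.0347957, 0.1947237, 0.1343929)
q + ½dt·q⊗(0,ω), renormalized = (0.1059, -0.6773, -0.7264, 0.0486)

ω' = (1.1072, 1.0379, 0.1225)
q' = (0.1059, -0.6773, -0.7264, 0.0486)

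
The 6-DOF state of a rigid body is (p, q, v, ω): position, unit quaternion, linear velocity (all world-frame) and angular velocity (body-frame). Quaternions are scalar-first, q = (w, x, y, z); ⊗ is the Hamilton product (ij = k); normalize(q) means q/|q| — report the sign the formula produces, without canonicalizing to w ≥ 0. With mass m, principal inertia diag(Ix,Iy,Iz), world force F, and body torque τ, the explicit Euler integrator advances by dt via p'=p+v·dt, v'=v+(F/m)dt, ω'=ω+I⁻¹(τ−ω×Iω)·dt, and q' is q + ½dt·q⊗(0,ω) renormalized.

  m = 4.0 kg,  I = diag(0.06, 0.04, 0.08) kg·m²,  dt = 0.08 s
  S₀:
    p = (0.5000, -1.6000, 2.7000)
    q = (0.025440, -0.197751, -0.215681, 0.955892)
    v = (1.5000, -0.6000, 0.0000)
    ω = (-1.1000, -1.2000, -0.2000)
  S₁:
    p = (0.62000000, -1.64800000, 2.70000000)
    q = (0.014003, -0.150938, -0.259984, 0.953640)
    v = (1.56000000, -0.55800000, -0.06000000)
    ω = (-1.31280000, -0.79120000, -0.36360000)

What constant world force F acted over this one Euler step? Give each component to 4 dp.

F = (3.0000, 2.1000, -3.0000)

Δv = v₁−v₀ = (0.06000000, 0.04200000, -0.06000000)
F = m·Δv/dt = (3.0000, 2.1000, -3.0000)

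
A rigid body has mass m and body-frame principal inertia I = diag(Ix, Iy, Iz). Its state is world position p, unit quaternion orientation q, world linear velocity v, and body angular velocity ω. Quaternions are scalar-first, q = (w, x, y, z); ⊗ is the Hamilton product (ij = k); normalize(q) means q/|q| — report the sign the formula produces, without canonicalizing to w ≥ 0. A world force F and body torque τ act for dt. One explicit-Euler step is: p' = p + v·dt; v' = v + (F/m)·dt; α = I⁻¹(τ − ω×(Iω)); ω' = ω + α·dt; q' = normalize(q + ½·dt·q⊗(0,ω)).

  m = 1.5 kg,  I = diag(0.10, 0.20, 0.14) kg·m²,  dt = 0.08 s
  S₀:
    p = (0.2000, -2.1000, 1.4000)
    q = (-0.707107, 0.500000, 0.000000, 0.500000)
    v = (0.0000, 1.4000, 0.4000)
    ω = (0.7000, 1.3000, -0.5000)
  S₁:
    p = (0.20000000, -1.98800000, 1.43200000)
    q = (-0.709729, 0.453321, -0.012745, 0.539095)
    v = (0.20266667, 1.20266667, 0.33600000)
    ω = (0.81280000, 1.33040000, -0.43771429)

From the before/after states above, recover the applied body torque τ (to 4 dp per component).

τ = (0.1800, 0.0900, 0.2000)

rate change Δω = (0.11280000, 0.03040000, 0.06228571)
applied torque τ = (0.1800, 0.0900, 0.2000)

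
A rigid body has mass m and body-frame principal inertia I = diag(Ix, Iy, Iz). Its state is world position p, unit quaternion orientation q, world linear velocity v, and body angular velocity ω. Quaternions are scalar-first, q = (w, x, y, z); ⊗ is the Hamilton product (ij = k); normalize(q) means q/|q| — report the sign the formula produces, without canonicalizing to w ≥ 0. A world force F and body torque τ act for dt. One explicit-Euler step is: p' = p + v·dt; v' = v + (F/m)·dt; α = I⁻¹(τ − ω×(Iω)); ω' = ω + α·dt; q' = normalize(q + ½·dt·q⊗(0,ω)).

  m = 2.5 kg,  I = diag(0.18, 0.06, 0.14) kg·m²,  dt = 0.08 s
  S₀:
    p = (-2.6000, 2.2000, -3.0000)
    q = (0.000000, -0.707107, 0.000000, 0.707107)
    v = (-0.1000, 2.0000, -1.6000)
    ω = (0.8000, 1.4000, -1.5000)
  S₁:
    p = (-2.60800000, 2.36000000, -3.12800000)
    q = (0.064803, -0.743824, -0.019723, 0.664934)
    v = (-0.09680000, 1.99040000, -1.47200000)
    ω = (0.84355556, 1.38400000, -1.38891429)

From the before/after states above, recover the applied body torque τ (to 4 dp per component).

ω₁ − ω₀ = (0.04355556, -0.01600000, 0.11108571)
precession coupling = (-0.1680, -0.0480, -0.1344)
applied torque τ = (-0.0700, -0.0600, 0.0600)

τ = (-0.0700, -0.0600, 0.0600)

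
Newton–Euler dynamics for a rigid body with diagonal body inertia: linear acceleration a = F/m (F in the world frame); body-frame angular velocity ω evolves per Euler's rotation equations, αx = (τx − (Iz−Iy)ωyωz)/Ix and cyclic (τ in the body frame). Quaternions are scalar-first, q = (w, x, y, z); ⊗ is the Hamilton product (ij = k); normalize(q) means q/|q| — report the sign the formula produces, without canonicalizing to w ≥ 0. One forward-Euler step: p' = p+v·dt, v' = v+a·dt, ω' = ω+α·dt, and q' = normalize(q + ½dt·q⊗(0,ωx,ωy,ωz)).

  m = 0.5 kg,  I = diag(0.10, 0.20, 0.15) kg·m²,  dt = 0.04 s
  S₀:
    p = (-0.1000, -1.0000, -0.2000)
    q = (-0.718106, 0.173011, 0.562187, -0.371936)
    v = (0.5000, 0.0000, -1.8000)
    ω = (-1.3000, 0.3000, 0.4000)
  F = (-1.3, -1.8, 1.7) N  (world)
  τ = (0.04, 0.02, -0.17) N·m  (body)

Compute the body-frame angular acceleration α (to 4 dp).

precession coupling ω×(Iω) = (-0.0060, 0.0260, -0.0390)
(τ − ω×Iω)/I = (0.4600, -0.0300, -0.8733)

α = (0.4600, -0.0300, -0.8733)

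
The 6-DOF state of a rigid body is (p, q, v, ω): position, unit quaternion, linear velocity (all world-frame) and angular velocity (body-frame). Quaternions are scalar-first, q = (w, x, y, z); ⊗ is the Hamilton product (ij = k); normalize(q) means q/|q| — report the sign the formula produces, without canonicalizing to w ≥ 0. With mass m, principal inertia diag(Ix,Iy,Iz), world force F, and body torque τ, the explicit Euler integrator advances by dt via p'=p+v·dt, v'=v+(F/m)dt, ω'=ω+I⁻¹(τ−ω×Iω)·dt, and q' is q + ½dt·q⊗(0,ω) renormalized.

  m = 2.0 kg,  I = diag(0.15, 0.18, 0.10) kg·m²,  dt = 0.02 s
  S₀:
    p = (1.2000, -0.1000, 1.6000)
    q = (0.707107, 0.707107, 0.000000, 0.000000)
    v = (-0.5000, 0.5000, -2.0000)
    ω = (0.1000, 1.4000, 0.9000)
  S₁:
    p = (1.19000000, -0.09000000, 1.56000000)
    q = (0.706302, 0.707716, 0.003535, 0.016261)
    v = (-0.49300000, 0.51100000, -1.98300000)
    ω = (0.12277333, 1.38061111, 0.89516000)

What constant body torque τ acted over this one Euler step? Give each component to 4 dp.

Δω = ω₁−ω₀ = (0.02277333, -0.01938889, -0.00484000)
I·α + gyro = (0.0700, -0.1700, -0.0200)

τ = (0.0700, -0.1700, -0.0200)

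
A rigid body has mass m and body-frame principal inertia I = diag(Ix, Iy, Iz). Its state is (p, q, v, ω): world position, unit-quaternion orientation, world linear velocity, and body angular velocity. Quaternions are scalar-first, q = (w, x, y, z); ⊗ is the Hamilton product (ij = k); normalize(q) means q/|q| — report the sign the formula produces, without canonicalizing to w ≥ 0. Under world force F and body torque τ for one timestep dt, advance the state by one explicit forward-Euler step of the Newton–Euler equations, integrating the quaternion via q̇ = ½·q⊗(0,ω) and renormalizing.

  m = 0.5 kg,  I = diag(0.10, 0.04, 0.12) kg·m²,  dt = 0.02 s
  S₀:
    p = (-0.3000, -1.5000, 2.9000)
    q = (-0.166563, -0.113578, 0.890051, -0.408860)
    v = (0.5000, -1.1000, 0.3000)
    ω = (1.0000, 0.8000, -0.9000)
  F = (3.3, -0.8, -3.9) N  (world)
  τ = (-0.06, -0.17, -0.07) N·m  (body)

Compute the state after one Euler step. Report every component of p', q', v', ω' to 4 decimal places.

p + v·dt = (-0.2900, -1.5220, 2.9060)
v' = v + a·dt = (0.6320, -1.1320, 0.1440)
α = I⁻¹(τ − ω×Iω) = (-0.0240, -4.7000, -0.1833)
ω' = ω + α·dt = (0.9995, 0.7060, -0.9037)
2q̇ = q⊗(0,ω) = (-0.9664368, -0.6405209, -0.6443306, -0.8310067)
q + ½dt·q⊗(0,ω), renormalized = (-0.1762, -0.1200, 0.8835, -0.4171)

p' = (-0.2900, -1.5220, 2.9060)
q' = (-0.1762, -0.1200, 0.8835, -0.4171)
v' = (0.6320, -1.1320, 0.1440)
ω' = (0.9995, 0.7060, -0.9037)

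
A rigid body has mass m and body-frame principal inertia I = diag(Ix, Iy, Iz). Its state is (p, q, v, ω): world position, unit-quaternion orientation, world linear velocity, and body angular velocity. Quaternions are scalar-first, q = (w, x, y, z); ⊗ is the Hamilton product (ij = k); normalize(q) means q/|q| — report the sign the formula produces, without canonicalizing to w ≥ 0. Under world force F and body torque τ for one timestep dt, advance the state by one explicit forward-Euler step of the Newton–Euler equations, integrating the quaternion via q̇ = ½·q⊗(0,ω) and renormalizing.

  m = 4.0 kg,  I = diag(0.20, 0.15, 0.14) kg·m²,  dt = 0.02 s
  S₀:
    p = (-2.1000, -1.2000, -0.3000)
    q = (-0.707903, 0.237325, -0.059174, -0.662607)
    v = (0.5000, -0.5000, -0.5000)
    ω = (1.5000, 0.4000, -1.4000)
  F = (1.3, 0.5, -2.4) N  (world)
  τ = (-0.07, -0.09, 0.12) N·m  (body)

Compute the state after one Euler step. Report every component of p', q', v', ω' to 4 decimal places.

p' = (-2.0900, -1.2100, -0.3100)
q' = (-0.7203, 0.2301, -0.0686, -0.6507)
v' = (0.5065, -0.4975, -0.5120)
ω' = (1.4924, 0.4048, -1.3786)

angular accel α = (-0.3780, 0.2400, 1.0714)
ω' = ω + α·dt = (1.4924, 0.4048, -1.3786)
q⊗(0,ω) = (-1.2599677, -0.7139681, -0.9448167, 1.1747552)
updated quaternion q' = (-0.7203, 0.2301, -0.0686, -0.6507)
linear accel F/m = (0.3250, 0.1250, -0.6000)
new position p' = (-2.0900, -1.2100, -0.3100)
v + (F/m)dt = (0.5065, -0.4975, -0.5120)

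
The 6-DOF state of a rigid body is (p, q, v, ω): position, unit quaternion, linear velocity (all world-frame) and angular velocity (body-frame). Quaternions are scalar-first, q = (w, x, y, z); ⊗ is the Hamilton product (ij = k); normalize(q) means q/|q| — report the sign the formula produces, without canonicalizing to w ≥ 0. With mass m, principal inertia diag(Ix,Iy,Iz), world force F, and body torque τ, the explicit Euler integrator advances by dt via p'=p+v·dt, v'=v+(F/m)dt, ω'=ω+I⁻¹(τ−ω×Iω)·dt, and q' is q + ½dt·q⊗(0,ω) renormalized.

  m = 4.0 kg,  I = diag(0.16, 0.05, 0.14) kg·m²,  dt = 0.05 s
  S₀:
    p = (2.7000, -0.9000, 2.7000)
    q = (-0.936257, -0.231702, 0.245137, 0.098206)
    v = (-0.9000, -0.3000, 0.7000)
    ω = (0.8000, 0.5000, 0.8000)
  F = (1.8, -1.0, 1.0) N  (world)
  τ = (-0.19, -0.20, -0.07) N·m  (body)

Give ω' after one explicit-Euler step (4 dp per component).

gyro term ω×Iω = (0.0360, 0.0128, -0.0440)
α = I⁻¹(τ − ω×Iω) = (-1.4125, -4.2560, -0.1857)
ω + α·dt = (0.7294, 0.2872, 0.7907)

ω' = (0.7294, 0.2872, 0.7907)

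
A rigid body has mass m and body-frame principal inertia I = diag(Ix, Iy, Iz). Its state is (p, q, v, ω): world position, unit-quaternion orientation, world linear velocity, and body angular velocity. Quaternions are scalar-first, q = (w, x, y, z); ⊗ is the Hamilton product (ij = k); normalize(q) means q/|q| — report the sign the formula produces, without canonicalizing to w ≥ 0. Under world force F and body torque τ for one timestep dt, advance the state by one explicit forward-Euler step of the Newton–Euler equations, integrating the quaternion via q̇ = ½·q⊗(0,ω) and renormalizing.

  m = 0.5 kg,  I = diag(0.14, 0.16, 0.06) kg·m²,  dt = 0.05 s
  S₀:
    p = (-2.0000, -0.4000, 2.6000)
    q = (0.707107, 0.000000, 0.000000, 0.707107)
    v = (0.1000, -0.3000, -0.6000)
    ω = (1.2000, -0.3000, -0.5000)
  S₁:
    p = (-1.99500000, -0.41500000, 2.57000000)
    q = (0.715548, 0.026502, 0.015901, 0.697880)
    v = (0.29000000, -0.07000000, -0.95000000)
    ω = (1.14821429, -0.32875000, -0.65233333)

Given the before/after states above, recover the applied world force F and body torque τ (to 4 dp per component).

F = (1.9000, 2.3000, -3.5000)
τ = (-0.1600, -0.1400, -0.1900)

Δω = ω₁−ω₀ = (-0.05178571, -0.02875000, -0.15233333)
applied torque τ = (-0.1600, -0.1400, -0.1900)
velocity change Δv = (0.19000000, 0.23000000, -0.35000000)
applied force F = (1.9000, 2.3000, -3.5000)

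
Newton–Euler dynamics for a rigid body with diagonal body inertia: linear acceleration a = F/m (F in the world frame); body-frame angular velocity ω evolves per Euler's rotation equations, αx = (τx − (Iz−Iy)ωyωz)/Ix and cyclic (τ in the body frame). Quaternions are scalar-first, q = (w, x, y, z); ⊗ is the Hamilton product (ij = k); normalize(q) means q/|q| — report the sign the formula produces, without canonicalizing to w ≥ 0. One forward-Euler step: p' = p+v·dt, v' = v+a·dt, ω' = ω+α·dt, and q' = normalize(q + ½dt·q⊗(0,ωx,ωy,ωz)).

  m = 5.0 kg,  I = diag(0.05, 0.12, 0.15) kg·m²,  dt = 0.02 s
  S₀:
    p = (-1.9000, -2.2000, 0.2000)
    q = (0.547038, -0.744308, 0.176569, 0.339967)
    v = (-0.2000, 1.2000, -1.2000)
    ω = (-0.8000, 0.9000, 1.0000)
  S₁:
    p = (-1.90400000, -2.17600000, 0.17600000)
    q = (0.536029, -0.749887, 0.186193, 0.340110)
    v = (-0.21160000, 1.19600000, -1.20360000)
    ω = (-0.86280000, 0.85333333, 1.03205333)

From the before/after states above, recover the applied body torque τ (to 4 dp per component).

Δω = ω₁−ω₀ = (-0.06280000, -0.04666667, 0.03205333)
I·α + gyro = (-0.1300, -0.2000, 0.1900)

τ = (-0.1300, -0.2000, 0.1900)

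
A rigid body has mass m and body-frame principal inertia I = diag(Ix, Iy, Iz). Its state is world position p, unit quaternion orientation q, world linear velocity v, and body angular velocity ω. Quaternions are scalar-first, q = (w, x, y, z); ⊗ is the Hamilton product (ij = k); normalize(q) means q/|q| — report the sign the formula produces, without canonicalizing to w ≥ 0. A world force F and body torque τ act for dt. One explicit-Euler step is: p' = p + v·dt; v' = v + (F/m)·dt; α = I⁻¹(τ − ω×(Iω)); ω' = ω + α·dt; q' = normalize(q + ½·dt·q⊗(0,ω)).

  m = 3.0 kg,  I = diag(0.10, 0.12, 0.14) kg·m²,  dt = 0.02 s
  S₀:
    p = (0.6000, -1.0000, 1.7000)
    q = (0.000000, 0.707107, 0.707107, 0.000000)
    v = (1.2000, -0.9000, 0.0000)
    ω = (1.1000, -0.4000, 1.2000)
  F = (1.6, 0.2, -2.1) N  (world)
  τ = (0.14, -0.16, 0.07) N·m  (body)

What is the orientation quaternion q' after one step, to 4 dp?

q' = (-0.0049, 0.7155, 0.6985, -0.0106)

2q̇ = q⊗(0,ω) = (-0.4949749, 0.8485284, -0.8485284, -1.0606605)
q + ½dt·q⊗(0,ω), renormalized = (-0.0049, 0.7155, 0.6985, -0.0106)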